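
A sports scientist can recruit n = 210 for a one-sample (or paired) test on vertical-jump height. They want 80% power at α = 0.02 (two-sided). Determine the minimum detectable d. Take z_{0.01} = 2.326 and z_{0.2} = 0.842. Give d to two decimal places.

d_min ≈ 0.22

For a single sample (or paired design) of n = 210: d_min = (z_{α/2} + z_β)/√n.
z-sum = 2.326 + 0.842 = 3.168.
d_min = 3.168 / √210 = 3.168 / 14.491 = 0.219.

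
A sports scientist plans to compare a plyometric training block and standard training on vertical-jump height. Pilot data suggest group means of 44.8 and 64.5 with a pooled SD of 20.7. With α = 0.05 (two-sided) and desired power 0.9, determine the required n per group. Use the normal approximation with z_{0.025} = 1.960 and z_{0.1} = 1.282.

n = 24 per group

Cohen's d = |M₁ − M₂| / SD_pooled = |44.8 − 64.5| / 20.7 = 19.7 / 20.7 = 0.952.
For two independent groups with equal n: n = 2·((z_{α/2} + z_β) / d)².
z_{α/2} + z_β = 1.960 + 1.282 = 3.242.
n = 2 × (3.242 / 0.952)² = 2 × 3.405² = 2 × 11.60 = 23.2.
Round up to the next whole participant.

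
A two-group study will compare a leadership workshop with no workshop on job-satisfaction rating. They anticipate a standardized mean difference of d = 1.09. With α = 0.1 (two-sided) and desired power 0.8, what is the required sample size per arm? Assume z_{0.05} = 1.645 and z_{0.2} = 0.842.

n = 11 per group

For two independent groups with equal n: n = 2·((z_{α/2} + z_β) / d)².
z_{α/2} + z_β = 1.645 + 0.842 = 2.487.
n = 2 × (2.487 / 1.09)² = 2 × 2.282² = 2 × 5.21 = 10.4.
Round up to the next whole participant.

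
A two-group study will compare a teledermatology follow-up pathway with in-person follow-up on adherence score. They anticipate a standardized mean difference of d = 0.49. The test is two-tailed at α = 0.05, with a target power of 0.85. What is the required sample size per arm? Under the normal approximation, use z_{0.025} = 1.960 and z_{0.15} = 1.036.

For two independent groups with equal n: n = 2·((z_{α/2} + z_β) / d)².
z_{α/2} + z_β = 1.960 + 1.036 = 2.996.
n = 2 × (2.996 / 0.49)² = 2 × 6.114² = 2 × 37.38 = 74.8.
Round up to the next whole participant.

n = 75 per group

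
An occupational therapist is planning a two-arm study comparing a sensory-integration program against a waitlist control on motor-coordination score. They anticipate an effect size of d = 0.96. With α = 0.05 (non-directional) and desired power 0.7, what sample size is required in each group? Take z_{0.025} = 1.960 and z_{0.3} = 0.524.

n = 14 per group

For two independent groups with equal n: n = 2·((z_{α/2} + z_β) / d)².
z_{α/2} + z_β = 1.960 + 0.524 = 2.484.
n = 2 × (2.484 / 0.96)² = 2 × 2.587² = 2 × 6.70 = 13.4.
Round up to the next whole participant.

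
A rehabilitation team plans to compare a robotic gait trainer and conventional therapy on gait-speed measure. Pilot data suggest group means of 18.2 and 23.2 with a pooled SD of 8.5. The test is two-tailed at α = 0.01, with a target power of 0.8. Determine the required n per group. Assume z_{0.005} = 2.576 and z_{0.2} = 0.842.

Cohen's d = |M₁ − M₂| / SD_pooled = |18.2 − 23.2| / 8.5 = 5.0 / 8.5 = 0.588.
For two independent groups with equal n: n = 2·((z_{α/2} + z_β) / d)².
z_{α/2} + z_β = 2.576 + 0.842 = 3.418.
n = 2 × (3.418 / 0.588)² = 2 × 5.813² = 2 × 33.79 = 67.6.
Round up to the next whole participant.

n = 68 per group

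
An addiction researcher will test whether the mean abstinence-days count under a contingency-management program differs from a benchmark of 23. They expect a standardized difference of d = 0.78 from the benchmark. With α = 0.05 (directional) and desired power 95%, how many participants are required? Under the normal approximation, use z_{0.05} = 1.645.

For a one-sample test: n = ((z_{α} + z_β) / d)².
z_{α} + z_β = 1.645 + 1.645 = 3.290.
n = (3.290 / 0.78)² = 4.218² = 17.79.
Round up.

n = 18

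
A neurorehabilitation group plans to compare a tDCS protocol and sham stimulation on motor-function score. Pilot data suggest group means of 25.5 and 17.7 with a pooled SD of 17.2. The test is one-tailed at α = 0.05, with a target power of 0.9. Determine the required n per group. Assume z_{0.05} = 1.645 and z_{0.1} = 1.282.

n = 84 per group

Cohen's d = |M₁ − M₂| / SD_pooled = |25.5 − 17.7| / 17.2 = 7.8 / 17.2 = 0.453.
For two independent groups with equal n: n = 2·((z_{α} + z_β) / d)².
z_{α} + z_β = 1.645 + 1.282 = 2.927.
n = 2 × (2.927 / 0.453)² = 2 × 6.461² = 2 × 41.75 = 83.5.
Round up to the next whole participant.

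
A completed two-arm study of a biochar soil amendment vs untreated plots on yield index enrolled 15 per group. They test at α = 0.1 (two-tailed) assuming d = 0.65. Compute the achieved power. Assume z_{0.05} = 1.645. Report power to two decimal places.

For two equal groups, power = Φ(d·√(n/2) − z_{α/2}).
d·√(n/2) = 0.65 × √(15/2) = 0.65 × 2.739 = 1.780.
z_β = 1.780 − 1.645 = 0.135.
Power = Φ(0.135) = 0.554.

power ≈ 0.55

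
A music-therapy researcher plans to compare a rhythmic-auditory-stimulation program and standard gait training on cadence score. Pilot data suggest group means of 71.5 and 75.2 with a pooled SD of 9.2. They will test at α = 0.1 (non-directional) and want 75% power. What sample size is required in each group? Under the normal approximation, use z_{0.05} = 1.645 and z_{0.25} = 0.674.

Cohen's d = |M₁ − M₂| / SD_pooled = |71.5 − 75.2| / 9.2 = 3.7 / 9.2 = 0.402.
For two independent groups with equal n: n = 2·((z_{α/2} + z_β) / d)².
z_{α/2} + z_β = 1.645 + 0.674 = 2.319.
n = 2 × (2.319 / 0.402)² = 2 × 5.769² = 2 × 33.28 = 66.6.
Round up to the next whole participant.

n = 67 per group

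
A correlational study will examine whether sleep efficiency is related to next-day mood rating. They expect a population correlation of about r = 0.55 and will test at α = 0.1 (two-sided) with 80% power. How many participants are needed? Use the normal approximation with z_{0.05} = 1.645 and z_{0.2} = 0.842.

n = 20

Fisher's z: C = ½·ln((1+r)/(1−r)) = ½·ln(3.4444) = 0.6184.
n = ((z_{α/2} + z_β)/C)² + 3.
(1.645 + 0.842) / 0.6184 = 2.487 / 0.6184 = 4.022.
n = 4.022² + 3 = 16.17 + 3 = 19.2.
Round up.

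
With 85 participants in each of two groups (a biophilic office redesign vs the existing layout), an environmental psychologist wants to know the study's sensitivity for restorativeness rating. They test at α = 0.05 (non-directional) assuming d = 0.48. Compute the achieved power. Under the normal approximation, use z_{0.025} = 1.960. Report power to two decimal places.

power ≈ 0.88

For two equal groups, power = Φ(d·√(n/2) − z_{α/2}).
d·√(n/2) = 0.48 × √(85/2) = 0.48 × 6.519 = 3.129.
z_β = 3.129 − 1.960 = 1.169.
Power = Φ(1.169) = 0.879.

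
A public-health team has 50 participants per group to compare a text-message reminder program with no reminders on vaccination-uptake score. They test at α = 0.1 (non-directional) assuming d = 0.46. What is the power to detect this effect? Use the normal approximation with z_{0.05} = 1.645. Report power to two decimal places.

For two equal groups, power = Φ(d·√(n/2) − z_{α/2}).
d·√(n/2) = 0.46 × √(50/2) = 0.46 × 5.000 = 2.300.
z_β = 2.300 − 1.645 = 0.655.
Power = Φ(0.655) = 0.744.

power ≈ 0.74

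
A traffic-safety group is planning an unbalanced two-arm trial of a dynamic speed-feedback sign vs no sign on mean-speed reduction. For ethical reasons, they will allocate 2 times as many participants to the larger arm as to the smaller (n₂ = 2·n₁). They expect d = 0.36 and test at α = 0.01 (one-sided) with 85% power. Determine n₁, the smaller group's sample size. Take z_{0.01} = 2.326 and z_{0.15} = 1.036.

n₁ = 131

With allocation ratio k = n₂/n₁ = 2, Var(x̄₁−x̄₂) = σ²(1/n₁ + 1/(k·n₁)) = σ²·(k+1)/(k·n₁).
So n₁ = (1 + 1/k)·((z_{α} + z_β)/d)² = 1.500 × (3.362/0.36)².
n₁ = 1.500 × 87.21 = 130.8.
Round up: n₁ = 131, giving n₂ = 2 × 131 = 262.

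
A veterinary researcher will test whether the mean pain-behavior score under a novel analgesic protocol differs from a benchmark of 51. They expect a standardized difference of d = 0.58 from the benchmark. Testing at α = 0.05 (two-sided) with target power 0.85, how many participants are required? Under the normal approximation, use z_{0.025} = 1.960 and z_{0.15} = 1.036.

n = 27

For a one-sample test: n = ((z_{α/2} + z_β) / d)².
z_{α/2} + z_β = 1.960 + 1.036 = 2.996.
n = (2.996 / 0.58)² = 5.166² = 26.68.
Round up.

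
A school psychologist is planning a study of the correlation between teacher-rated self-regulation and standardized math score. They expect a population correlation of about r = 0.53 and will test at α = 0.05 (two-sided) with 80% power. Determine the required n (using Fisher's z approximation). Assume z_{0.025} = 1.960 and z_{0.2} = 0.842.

Fisher's z: C = ½·ln((1+r)/(1−r)) = ½·ln(3.2553) = 0.5901.
n = ((z_{α/2} + z_β)/C)² + 3.
(1.960 + 0.842) / 0.5901 = 2.802 / 0.5901 = 4.748.
n = 4.748² + 3 = 22.55 + 3 = 25.5.
Round up.

n = 26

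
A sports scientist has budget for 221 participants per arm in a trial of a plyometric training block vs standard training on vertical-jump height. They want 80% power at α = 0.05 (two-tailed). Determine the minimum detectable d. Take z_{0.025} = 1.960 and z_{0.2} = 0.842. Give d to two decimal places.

d_min ≈ 0.27

For two independent groups of n = 221 each: d_min = (z_{α/2} + z_β)·√(2/n).
z-sum = 1.960 + 0.842 = 2.802.
d_min = 2.802 × √(2/221) = 2.802 × 0.0951 = 0.267.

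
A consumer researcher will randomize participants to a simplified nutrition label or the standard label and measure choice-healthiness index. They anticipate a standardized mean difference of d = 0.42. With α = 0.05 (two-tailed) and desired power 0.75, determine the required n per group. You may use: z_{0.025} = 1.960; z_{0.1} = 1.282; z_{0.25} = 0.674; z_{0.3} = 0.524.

n = 79 per group

For two independent groups with equal n: n = 2·((z_{α/2} + z_β) / d)².
z_{α/2} + z_β = 1.960 + 0.674 = 2.634.
n = 2 × (2.634 / 0.42)² = 2 × 6.271² = 2 × 39.33 = 78.7.
Round up to the next whole participant.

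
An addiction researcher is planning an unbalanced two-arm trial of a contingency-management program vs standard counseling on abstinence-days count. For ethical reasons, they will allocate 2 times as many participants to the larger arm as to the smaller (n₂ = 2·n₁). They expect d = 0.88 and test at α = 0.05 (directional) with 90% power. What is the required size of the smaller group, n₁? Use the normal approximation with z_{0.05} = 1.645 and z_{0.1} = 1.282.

With allocation ratio k = n₂/n₁ = 2, Var(x̄₁−x̄₂) = σ²(1/n₁ + 1/(k·n₁)) = σ²·(k+1)/(k·n₁).
So n₁ = (1 + 1/k)·((z_{α} + z_β)/d)² = 1.500 × (2.927/0.88)².
n₁ = 1.500 × 11.06 = 16.6.
Round up: n₁ = 17, giving n₂ = 2 × 17 = 34.

n₁ = 17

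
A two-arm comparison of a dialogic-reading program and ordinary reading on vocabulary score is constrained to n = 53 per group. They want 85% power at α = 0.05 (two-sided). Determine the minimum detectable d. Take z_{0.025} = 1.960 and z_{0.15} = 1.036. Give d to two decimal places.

d_min ≈ 0.58

For two independent groups of n = 53 each: d_min = (z_{α/2} + z_β)·√(2/n).
z-sum = 1.960 + 1.036 = 2.996.
d_min = 2.996 × √(2/53) = 2.996 × 0.1943 = 0.582.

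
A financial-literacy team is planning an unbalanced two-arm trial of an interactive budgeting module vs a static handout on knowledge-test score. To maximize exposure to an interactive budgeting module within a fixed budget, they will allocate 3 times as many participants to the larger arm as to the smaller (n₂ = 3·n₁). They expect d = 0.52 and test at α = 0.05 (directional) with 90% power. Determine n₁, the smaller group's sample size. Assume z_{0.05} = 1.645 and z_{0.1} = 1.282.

With allocation ratio k = n₂/n₁ = 3, Var(x̄₁−x̄₂) = σ²(1/n₁ + 1/(k·n₁)) = σ²·(k+1)/(k·n₁).
So n₁ = (1 + 1/k)·((z_{α} + z_β)/d)² = 1.333 × (2.927/0.52)².
n₁ = 1.333 × 31.68 = 42.2.
Round up: n₁ = 43, giving n₂ = 3 × 43 = 129.

n₁ = 43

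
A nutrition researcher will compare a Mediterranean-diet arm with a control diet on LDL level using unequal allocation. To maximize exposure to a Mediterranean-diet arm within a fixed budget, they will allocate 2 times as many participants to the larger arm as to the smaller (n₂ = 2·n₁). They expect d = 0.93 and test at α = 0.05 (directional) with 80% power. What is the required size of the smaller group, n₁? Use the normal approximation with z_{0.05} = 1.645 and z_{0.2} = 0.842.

With allocation ratio k = n₂/n₁ = 2, Var(x̄₁−x̄₂) = σ²(1/n₁ + 1/(k·n₁)) = σ²·(k+1)/(k·n₁).
So n₁ = (1 + 1/k)·((z_{α} + z_β)/d)² = 1.500 × (2.487/0.93)².
n₁ = 1.500 × 7.15 = 10.7.
Round up: n₁ = 11, giving n₂ = 2 × 11 = 22.

n₁ = 11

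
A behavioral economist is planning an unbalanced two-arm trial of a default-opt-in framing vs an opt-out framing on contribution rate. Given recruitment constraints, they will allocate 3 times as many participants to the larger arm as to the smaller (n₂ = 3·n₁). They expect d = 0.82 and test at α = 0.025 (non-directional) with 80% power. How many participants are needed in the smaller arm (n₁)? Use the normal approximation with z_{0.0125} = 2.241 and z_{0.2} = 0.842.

With allocation ratio k = n₂/n₁ = 3, Var(x̄₁−x̄₂) = σ²(1/n₁ + 1/(k·n₁)) = σ²·(k+1)/(k·n₁).
So n₁ = (1 + 1/k)·((z_{α/2} + z_β)/d)² = 1.333 × (3.083/0.82)².
n₁ = 1.333 × 14.14 = 18.8.
Round up: n₁ = 19, giving n₂ = 3 × 19 = 57.

n₁ = 19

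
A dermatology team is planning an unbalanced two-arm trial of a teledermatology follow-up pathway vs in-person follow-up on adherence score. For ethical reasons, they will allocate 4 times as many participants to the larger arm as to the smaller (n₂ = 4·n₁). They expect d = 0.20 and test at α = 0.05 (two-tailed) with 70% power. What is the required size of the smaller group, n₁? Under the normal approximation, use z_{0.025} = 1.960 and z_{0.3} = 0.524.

n₁ = 193

With allocation ratio k = n₂/n₁ = 4, Var(x̄₁−x̄₂) = σ²(1/n₁ + 1/(k·n₁)) = σ²·(k+1)/(k·n₁).
So n₁ = (1 + 1/k)·((z_{α/2} + z_β)/d)² = 1.250 × (2.484/0.20)².
n₁ = 1.250 × 154.26 = 192.8.
Round up: n₁ = 193, giving n₂ = 4 × 193 = 772.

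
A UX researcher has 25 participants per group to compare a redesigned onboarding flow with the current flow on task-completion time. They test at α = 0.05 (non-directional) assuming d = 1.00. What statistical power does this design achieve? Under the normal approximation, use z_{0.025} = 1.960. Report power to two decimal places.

power ≈ 0.94

For two equal groups, power = Φ(d·√(n/2) − z_{α/2}).
d·√(n/2) = 1.00 × √(25/2) = 1.00 × 3.536 = 3.536.
z_β = 3.536 − 1.960 = 1.576.
Power = Φ(1.576) = 0.942.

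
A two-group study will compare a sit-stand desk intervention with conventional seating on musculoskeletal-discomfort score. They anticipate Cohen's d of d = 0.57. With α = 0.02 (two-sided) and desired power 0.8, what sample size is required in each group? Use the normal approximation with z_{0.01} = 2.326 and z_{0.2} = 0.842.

For two independent groups with equal n: n = 2·((z_{α/2} + z_β) / d)².
z_{α/2} + z_β = 2.326 + 0.842 = 3.168.
n = 2 × (3.168 / 0.57)² = 2 × 5.558² = 2 × 30.89 = 61.8.
Round up to the next whole participant.

n = 62 per group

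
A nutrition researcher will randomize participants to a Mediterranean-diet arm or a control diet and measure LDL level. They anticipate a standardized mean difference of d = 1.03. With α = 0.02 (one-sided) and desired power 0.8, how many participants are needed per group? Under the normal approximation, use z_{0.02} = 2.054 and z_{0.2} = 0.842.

For two independent groups with equal n: n = 2·((z_{α} + z_β) / d)².
z_{α} + z_β = 2.054 + 0.842 = 2.896.
n = 2 × (2.896 / 1.03)² = 2 × 2.812² = 2 × 7.91 = 15.8.
Round up to the next whole participant.

n = 16 per group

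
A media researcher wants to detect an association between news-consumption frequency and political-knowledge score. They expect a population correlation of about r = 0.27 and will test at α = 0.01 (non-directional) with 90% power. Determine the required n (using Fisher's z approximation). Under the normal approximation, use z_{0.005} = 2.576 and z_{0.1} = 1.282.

Fisher's z: C = ½·ln((1+r)/(1−r)) = ½·ln(1.7397) = 0.2769.
n = ((z_{α/2} + z_β)/C)² + 3.
(2.576 + 1.282) / 0.2769 = 3.858 / 0.2769 = 13.933.
n = 13.933² + 3 = 194.12 + 3 = 197.1.
Round up.

n = 198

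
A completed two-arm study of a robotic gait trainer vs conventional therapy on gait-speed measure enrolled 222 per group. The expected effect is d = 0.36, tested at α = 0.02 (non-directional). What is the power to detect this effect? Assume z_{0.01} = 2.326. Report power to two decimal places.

power ≈ 0.93

For two equal groups, power = Φ(d·√(n/2) − z_{α/2}).
d·√(n/2) = 0.36 × √(222/2) = 0.36 × 10.536 = 3.793.
z_β = 3.793 − 2.326 = 1.467.
Power = Φ(1.467) = 0.929.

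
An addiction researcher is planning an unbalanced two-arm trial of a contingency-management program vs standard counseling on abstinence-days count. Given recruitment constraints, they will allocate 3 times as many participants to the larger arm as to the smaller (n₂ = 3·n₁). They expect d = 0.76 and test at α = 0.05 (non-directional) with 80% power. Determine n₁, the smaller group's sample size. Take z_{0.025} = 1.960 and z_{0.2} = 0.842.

n₁ = 19

With allocation ratio k = n₂/n₁ = 3, Var(x̄₁−x̄₂) = σ²(1/n₁ + 1/(k·n₁)) = σ²·(k+1)/(k·n₁).
So n₁ = (1 + 1/k)·((z_{α/2} + z_β)/d)² = 1.333 × (2.802/0.76)².
n₁ = 1.333 × 13.59 = 18.1.
Round up: n₁ = 19, giving n₂ = 3 × 19 = 57.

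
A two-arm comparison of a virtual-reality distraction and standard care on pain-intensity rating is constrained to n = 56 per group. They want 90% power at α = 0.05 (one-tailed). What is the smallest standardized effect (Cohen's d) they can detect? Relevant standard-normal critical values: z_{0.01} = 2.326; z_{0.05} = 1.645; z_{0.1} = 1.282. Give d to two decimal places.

For two independent groups of n = 56 each: d_min = (z_{α} + z_β)·√(2/n).
z-sum = 1.645 + 1.282 = 2.927.
d_min = 2.927 × √(2/56) = 2.927 × 0.1890 = 0.553.

d_min ≈ 0.55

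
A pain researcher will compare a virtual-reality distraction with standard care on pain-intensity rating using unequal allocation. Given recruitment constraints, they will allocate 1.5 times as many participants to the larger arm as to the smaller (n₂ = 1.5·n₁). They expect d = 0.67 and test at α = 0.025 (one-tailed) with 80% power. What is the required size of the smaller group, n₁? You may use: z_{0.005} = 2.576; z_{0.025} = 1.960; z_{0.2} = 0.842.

With allocation ratio k = n₂/n₁ = 1.5, Var(x̄₁−x̄₂) = σ²(1/n₁ + 1/(k·n₁)) = σ²·(k+1)/(k·n₁).
So n₁ = (1 + 1/k)·((z_{α} + z_β)/d)² = 1.667 × (2.802/0.67)².
n₁ = 1.667 × 17.49 = 29.1.
Round up: n₁ = 30, giving n₂ = 1.5 × 30 = 45.

n₁ = 30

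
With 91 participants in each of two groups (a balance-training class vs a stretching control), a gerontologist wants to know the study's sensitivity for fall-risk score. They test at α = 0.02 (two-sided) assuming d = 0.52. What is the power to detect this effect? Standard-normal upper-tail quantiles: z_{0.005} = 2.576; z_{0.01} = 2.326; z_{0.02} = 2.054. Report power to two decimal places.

power ≈ 0.88

For two equal groups, power = Φ(d·√(n/2) − z_{α/2}).
d·√(n/2) = 0.52 × √(91/2) = 0.52 × 6.745 = 3.508.
z_β = 3.508 − 2.326 = 1.182.
Power = Φ(1.182) = 0.881.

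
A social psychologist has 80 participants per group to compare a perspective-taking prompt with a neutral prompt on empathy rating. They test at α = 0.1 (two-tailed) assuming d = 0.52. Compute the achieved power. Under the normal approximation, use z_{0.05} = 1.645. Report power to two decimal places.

power ≈ 0.95

For two equal groups, power = Φ(d·√(n/2) − z_{α/2}).
d·√(n/2) = 0.52 × √(80/2) = 0.52 × 6.325 = 3.289.
z_β = 3.289 − 1.645 = 1.644.
Power = Φ(1.644) = 0.950.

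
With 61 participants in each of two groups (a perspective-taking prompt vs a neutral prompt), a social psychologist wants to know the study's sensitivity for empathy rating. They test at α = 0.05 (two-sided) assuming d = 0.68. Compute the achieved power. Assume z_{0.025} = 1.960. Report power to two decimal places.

For two equal groups, power = Φ(d·√(n/2) − z_{α/2}).
d·√(n/2) = 0.68 × √(61/2) = 0.68 × 5.523 = 3.755.
z_β = 3.755 − 1.960 = 1.795.
Power = Φ(1.795) = 0.964.

power ≈ 0.96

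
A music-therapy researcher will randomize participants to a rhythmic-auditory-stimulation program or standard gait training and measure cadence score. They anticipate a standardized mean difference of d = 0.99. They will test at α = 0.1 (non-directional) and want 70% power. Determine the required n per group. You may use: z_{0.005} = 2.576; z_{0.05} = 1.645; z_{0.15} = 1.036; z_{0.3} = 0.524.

For two independent groups with equal n: n = 2·((z_{α/2} + z_β) / d)².
z_{α/2} + z_β = 1.645 + 0.524 = 2.169.
n = 2 × (2.169 / 0.99)² = 2 × 2.191² = 2 × 4.80 = 9.6.
Round up to the next whole participant.

n = 10 per group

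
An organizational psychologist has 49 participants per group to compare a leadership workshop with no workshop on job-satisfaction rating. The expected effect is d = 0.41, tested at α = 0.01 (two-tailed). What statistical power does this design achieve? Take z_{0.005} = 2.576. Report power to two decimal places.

power ≈ 0.29

For two equal groups, power = Φ(d·√(n/2) − z_{α/2}).
d·√(n/2) = 0.41 × √(49/2) = 0.41 × 4.950 = 2.029.
z_β = 2.029 − 2.576 = -0.547.
Power = Φ(-0.547) = 0.292.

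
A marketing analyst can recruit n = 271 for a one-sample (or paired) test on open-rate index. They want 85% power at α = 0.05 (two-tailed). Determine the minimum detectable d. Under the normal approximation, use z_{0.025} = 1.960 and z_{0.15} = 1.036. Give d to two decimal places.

For a single sample (or paired design) of n = 271: d_min = (z_{α/2} + z_β)/√n.
z-sum = 1.960 + 1.036 = 2.996.
d_min = 2.996 / √271 = 2.996 / 16.462 = 0.182.

d_min ≈ 0.18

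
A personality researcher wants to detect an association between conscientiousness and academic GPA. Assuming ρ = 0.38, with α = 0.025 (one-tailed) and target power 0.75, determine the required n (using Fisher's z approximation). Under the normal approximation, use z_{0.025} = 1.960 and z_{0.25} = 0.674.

Fisher's z: C = ½·ln((1+r)/(1−r)) = ½·ln(2.2258) = 0.4001.
n = ((z_{α} + z_β)/C)² + 3.
(1.960 + 0.674) / 0.4001 = 2.634 / 0.4001 = 6.583.
n = 6.583² + 3 = 43.34 + 3 = 46.3.
Round up.

n = 47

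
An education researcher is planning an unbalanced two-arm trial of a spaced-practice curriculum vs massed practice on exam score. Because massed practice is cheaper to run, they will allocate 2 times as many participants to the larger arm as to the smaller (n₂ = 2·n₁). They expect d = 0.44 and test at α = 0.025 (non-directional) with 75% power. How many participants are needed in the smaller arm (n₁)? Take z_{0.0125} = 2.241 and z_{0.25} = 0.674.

With allocation ratio k = n₂/n₁ = 2, Var(x̄₁−x̄₂) = σ²(1/n₁ + 1/(k·n₁)) = σ²·(k+1)/(k·n₁).
So n₁ = (1 + 1/k)·((z_{α/2} + z_β)/d)² = 1.500 × (2.915/0.44)².
n₁ = 1.500 × 43.89 = 65.8.
Round up: n₁ = 66, giving n₂ = 2 × 66 = 132.

n₁ = 66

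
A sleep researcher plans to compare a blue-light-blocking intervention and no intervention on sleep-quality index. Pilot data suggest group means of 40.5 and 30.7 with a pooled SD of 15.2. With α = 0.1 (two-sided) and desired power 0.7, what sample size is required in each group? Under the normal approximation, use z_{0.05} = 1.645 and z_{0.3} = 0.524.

Cohen's d = |M₁ − M₂| / SD_pooled = |40.5 − 30.7| / 15.2 = 9.8 / 15.2 = 0.645.
For two independent groups with equal n: n = 2·((z_{α/2} + z_β) / d)².
z_{α/2} + z_β = 1.645 + 0.524 = 2.169.
n = 2 × (2.169 / 0.645)² = 2 × 3.363² = 2 × 11.31 = 22.6.
Round up to the next whole participant.

n = 23 per group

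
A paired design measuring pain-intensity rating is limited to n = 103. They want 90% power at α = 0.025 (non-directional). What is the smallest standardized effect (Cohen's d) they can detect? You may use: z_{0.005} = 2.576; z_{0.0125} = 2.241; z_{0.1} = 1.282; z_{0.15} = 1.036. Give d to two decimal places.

d_min ≈ 0.35

For a single sample (or paired design) of n = 103: d_min = (z_{α/2} + z_β)/√n.
z-sum = 2.241 + 1.282 = 3.523.
d_min = 3.523 / √103 = 3.523 / 10.149 = 0.347.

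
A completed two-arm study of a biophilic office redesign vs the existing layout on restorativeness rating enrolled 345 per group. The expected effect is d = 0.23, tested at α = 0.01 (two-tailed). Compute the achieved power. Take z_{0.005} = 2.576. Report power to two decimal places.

power ≈ 0.67

For two equal groups, power = Φ(d·√(n/2) − z_{α/2}).
d·√(n/2) = 0.23 × √(345/2) = 0.23 × 13.134 = 3.021.
z_β = 3.021 − 2.576 = 0.445.
Power = Φ(0.445) = 0.672.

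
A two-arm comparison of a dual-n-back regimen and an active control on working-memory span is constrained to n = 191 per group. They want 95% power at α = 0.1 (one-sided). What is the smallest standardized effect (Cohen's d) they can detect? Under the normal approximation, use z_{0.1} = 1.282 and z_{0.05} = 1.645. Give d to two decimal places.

For two independent groups of n = 191 each: d_min = (z_{α} + z_β)·√(2/n).
z-sum = 1.282 + 1.645 = 2.927.
d_min = 2.927 × √(2/191) = 2.927 × 0.1023 = 0.300.

d_min ≈ 0.30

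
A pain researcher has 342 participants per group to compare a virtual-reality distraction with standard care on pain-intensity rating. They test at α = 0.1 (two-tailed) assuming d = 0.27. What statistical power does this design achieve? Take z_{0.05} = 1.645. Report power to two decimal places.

power ≈ 0.97

For two equal groups, power = Φ(d·√(n/2) − z_{α/2}).
d·√(n/2) = 0.27 × √(342/2) = 0.27 × 13.077 = 3.531.
z_β = 3.531 − 1.645 = 1.886.
Power = Φ(1.886) = 0.970.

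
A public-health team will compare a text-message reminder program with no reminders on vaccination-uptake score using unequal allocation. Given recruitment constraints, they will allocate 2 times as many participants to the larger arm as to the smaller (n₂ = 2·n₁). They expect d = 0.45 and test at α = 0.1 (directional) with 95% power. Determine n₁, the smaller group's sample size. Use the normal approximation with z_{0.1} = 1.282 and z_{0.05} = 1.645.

With allocation ratio k = n₂/n₁ = 2, Var(x̄₁−x̄₂) = σ²(1/n₁ + 1/(k·n₁)) = σ²·(k+1)/(k·n₁).
So n₁ = (1 + 1/k)·((z_{α} + z_β)/d)² = 1.500 × (2.927/0.45)².
n₁ = 1.500 × 42.31 = 63.5.
Round up: n₁ = 64, giving n₂ = 2 × 64 = 128.

n₁ = 64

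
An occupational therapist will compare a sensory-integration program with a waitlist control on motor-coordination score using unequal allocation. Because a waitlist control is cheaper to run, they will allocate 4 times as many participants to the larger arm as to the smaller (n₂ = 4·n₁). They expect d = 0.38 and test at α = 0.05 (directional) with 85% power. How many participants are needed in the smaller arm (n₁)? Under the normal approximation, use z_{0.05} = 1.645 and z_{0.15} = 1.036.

n₁ = 63

With allocation ratio k = n₂/n₁ = 4, Var(x̄₁−x̄₂) = σ²(1/n₁ + 1/(k·n₁)) = σ²·(k+1)/(k·n₁).
So n₁ = (1 + 1/k)·((z_{α} + z_β)/d)² = 1.250 × (2.681/0.38)².
n₁ = 1.250 × 49.78 = 62.2.
Round up: n₁ = 63, giving n₂ = 4 × 63 = 252.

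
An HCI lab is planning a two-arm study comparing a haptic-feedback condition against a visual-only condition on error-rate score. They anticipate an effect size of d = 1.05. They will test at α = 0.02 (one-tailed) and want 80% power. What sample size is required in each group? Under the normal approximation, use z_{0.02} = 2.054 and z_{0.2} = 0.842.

For two independent groups with equal n: n = 2·((z_{α} + z_β) / d)².
z_{α} + z_β = 2.054 + 0.842 = 2.896.
n = 2 × (2.896 / 1.05)² = 2 × 2.758² = 2 × 7.61 = 15.2.
Round up to the next whole participant.

n = 16 per group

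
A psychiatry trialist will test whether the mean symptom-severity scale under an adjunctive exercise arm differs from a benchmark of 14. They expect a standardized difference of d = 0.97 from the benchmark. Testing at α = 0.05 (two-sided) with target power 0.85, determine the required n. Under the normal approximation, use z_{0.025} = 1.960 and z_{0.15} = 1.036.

For a one-sample test: n = ((z_{α/2} + z_β) / d)².
z_{α/2} + z_β = 1.960 + 1.036 = 2.996.
n = (2.996 / 0.97)² = 3.089² = 9.54.
Round up.

n = 10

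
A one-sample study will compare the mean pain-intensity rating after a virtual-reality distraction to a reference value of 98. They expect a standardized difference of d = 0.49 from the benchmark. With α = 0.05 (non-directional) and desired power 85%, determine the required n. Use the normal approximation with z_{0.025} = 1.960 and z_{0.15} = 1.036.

n = 38

For a one-sample test: n = ((z_{α/2} + z_β) / d)².
z_{α/2} + z_β = 1.960 + 1.036 = 2.996.
n = (2.996 / 0.49)² = 6.114² = 37.38.
Round up.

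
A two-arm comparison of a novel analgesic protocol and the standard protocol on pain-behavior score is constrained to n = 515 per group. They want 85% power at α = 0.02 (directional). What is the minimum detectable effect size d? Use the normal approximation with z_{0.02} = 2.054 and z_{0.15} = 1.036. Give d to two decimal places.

For two independent groups of n = 515 each: d_min = (z_{α} + z_β)·√(2/n).
z-sum = 2.054 + 1.036 = 3.090.
d_min = 3.090 × √(2/515) = 3.090 × 0.0623 = 0.193.

d_min ≈ 0.19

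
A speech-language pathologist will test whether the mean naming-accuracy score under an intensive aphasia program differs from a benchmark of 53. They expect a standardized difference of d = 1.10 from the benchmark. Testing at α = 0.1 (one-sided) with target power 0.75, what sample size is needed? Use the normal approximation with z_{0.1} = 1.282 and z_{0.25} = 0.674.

For a one-sample test: n = ((z_{α} + z_β) / d)².
z_{α} + z_β = 1.282 + 0.674 = 1.956.
n = (1.956 / 1.10)² = 1.778² = 3.16.
Round up.

n = 4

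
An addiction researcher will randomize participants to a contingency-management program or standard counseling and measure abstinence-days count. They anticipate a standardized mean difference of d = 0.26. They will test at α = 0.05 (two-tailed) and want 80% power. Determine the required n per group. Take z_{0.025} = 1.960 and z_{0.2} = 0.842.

n = 233 per group

For two independent groups with equal n: n = 2·((z_{α/2} + z_β) / d)².
z_{α/2} + z_β = 1.960 + 0.842 = 2.802.
n = 2 × (2.802 / 0.26)² = 2 × 10.777² = 2 × 116.14 = 232.3.
Round up to the next whole participant.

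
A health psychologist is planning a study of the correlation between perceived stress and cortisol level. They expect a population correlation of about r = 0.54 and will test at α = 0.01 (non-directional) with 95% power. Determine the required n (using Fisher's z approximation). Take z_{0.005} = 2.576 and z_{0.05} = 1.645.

n = 52

Fisher's z: C = ½·ln((1+r)/(1−r)) = ½·ln(3.3478) = 0.6042.
n = ((z_{α/2} + z_β)/C)² + 3.
(2.576 + 1.645) / 0.6042 = 4.221 / 0.6042 = 6.986.
n = 6.986² + 3 = 48.81 + 3 = 51.8.
Round up.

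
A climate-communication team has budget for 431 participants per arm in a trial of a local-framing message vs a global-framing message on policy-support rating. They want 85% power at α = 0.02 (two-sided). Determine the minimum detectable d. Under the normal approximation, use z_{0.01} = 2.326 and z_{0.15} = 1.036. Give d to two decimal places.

d_min ≈ 0.23

For two independent groups of n = 431 each: d_min = (z_{α/2} + z_β)·√(2/n).
z-sum = 2.326 + 1.036 = 3.362.
d_min = 3.362 × √(2/431) = 3.362 × 0.0681 = 0.229.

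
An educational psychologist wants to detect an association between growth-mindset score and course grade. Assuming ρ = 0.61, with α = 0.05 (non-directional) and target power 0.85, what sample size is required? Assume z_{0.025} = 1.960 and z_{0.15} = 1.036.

n = 21

Fisher's z: C = ½·ln((1+r)/(1−r)) = ½·ln(4.1282) = 0.7089.
n = ((z_{α/2} + z_β)/C)² + 3.
(1.960 + 1.036) / 0.7089 = 2.996 / 0.7089 = 4.226.
n = 4.226² + 3 = 17.86 + 3 = 20.9.
Round up.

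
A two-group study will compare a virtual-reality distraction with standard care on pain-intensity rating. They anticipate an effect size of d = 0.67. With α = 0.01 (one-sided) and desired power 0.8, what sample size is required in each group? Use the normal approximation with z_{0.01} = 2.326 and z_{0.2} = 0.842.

n = 45 per group

For two independent groups with equal n: n = 2·((z_{α} + z_β) / d)².
z_{α} + z_β = 2.326 + 0.842 = 3.168.
n = 2 × (3.168 / 0.67)² = 2 × 4.728² = 2 × 22.36 = 44.7.
Round up to the next whole participant.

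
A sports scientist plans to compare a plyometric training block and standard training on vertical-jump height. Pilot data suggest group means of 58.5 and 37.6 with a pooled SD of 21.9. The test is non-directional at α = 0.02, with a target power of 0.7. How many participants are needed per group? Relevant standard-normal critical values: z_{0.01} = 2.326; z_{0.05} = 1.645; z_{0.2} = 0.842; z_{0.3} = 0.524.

n = 18 per group

Cohen's d = |M₁ − M₂| / SD_pooled = |58.5 − 37.6| / 21.9 = 20.9 / 21.9 = 0.954.
For two independent groups with equal n: n = 2·((z_{α/2} + z_β) / d)².
z_{α/2} + z_β = 2.326 + 0.524 = 2.850.
n = 2 × (2.850 / 0.954)² = 2 × 2.987² = 2 × 8.92 = 17.8.
Round up to the next whole participant.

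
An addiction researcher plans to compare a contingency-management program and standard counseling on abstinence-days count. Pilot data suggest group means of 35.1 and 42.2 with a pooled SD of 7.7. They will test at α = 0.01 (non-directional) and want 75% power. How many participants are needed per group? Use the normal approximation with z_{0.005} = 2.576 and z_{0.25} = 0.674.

Cohen's d = |M₁ − M₂| / SD_pooled = |35.1 − 42.2| / 7.7 = 7.1 / 7.7 = 0.922.
For two independent groups with equal n: n = 2·((z_{α/2} + z_β) / d)².
z_{α/2} + z_β = 2.576 + 0.674 = 3.250.
n = 2 × (3.250 / 0.922)² = 2 × 3.525² = 2 × 12.43 = 24.9.
Round up to the next whole participant.

n = 25 per group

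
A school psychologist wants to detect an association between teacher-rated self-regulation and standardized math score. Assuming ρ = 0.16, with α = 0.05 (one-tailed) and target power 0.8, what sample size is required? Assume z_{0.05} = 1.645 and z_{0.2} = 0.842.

n = 241

Fisher's z: C = ½·ln((1+r)/(1−r)) = ½·ln(1.3810) = 0.1614.
n = ((z_{α} + z_β)/C)² + 3.
(1.645 + 0.842) / 0.1614 = 2.487 / 0.1614 = 15.409.
n = 15.409² + 3 = 237.43 + 3 = 240.4.
Round up.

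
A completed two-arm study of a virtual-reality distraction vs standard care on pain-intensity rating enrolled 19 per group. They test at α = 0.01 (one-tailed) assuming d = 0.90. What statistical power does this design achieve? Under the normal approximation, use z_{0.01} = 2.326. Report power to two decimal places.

For two equal groups, power = Φ(d·√(n/2) − z_{α}).
d·√(n/2) = 0.90 × √(19/2) = 0.90 × 3.082 = 2.774.
z_β = 2.774 − 2.326 = 0.448.
Power = Φ(0.448) = 0.673.

power ≈ 0.67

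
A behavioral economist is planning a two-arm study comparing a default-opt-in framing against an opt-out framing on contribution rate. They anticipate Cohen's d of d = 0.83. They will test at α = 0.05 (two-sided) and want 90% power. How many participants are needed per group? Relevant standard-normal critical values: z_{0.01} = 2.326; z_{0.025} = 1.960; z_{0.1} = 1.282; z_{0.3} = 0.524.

n = 31 per group

For two independent groups with equal n: n = 2·((z_{α/2} + z_β) / d)².
z_{α/2} + z_β = 1.960 + 1.282 = 3.242.
n = 2 × (3.242 / 0.83)² = 2 × 3.906² = 2 × 15.26 = 30.5.
Round up to the next whole participant.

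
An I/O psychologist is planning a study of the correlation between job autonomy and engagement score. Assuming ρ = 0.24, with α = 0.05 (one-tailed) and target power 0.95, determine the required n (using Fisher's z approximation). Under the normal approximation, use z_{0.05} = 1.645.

Fisher's z: C = ½·ln((1+r)/(1−r)) = ½·ln(1.6316) = 0.2448.
n = ((z_{α} + z_β)/C)² + 3.
(1.645 + 1.645) / 0.2448 = 3.290 / 0.2448 = 13.440.
n = 13.440² + 3 = 180.62 + 3 = 183.6.
Round up.

n = 184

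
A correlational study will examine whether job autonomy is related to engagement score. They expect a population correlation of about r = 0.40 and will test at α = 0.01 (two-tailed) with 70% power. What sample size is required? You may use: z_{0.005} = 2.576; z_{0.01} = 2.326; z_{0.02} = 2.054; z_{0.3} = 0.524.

Fisher's z: C = ½·ln((1+r)/(1−r)) = ½·ln(2.3333) = 0.4236.
n = ((z_{α/2} + z_β)/C)² + 3.
(2.576 + 0.524) / 0.4236 = 3.100 / 0.4236 = 7.318.
n = 7.318² + 3 = 53.56 + 3 = 56.6.
Round up.

n = 57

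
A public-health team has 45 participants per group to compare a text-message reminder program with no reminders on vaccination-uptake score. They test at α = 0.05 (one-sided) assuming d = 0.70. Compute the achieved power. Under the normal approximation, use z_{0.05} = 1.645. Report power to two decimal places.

power ≈ 0.95

For two equal groups, power = Φ(d·√(n/2) − z_{α}).
d·√(n/2) = 0.70 × √(45/2) = 0.70 × 4.743 = 3.320.
z_β = 3.320 − 1.645 = 1.675.
Power = Φ(1.675) = 0.953.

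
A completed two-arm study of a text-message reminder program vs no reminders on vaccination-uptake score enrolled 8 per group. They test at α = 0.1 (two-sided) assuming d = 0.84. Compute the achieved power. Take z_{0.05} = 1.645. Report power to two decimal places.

power ≈ 0.51

For two equal groups, power = Φ(d·√(n/2) − z_{α/2}).
d·√(n/2) = 0.84 × √(8/2) = 0.84 × 2.000 = 1.680.
z_β = 1.680 − 1.645 = 0.035.
Power = Φ(0.035) = 0.514.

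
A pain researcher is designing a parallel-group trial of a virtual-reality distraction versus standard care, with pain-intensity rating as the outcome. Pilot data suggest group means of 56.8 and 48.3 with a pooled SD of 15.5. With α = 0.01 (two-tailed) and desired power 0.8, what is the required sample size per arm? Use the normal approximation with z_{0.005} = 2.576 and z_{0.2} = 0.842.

n = 78 per group

Cohen's d = |M₁ − M₂| / SD_pooled = |56.8 − 48.3| / 15.5 = 8.5 / 15.5 = 0.548.
For two independent groups with equal n: n = 2·((z_{α/2} + z_β) / d)².
z_{α/2} + z_β = 2.576 + 0.842 = 3.418.
n = 2 × (3.418 / 0.548)² = 2 × 6.237² = 2 × 38.90 = 77.8.
Round up to the next whole participant.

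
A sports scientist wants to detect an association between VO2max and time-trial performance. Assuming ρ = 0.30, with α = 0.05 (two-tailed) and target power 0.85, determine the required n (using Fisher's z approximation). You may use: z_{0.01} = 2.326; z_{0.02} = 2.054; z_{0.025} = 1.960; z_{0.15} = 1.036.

n = 97

Fisher's z: C = ½·ln((1+r)/(1−r)) = ½·ln(1.8571) = 0.3095.
n = ((z_{α/2} + z_β)/C)² + 3.
(1.960 + 1.036) / 0.3095 = 2.996 / 0.3095 = 9.680.
n = 9.680² + 3 = 93.70 + 3 = 96.7.
Round up.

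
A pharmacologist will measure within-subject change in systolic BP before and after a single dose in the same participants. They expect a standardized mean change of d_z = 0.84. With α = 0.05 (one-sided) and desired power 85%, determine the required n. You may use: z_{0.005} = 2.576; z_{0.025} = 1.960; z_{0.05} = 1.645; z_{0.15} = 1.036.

For a paired (one-sample on differences) test: n = ((z_{α} + z_β) / d)².
z_{α} + z_β = 1.645 + 1.036 = 2.681.
n = (2.681 / 0.84)² = 3.192² = 10.19.
Round up.

n = 11 pairs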